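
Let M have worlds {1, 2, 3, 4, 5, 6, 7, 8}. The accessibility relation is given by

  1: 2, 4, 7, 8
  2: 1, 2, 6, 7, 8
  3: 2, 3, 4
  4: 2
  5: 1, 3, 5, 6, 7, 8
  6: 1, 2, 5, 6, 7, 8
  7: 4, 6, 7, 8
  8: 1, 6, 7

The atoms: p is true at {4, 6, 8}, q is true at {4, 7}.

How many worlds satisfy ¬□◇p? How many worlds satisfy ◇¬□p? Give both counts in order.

3 and 8

For ¬□◇p:
1: □◇p is F. ✓
2: □◇p is T. ✗
3: □◇p is F. ✓
4: □◇p is T. ✗
5: □◇p is T. ✗
6: □◇p is T. ✗
7: □◇p is F. ✓
8: □◇p is T. ✗
— 3 worlds.
For ◇¬□p:
1: successors {2, 4, 7, 8}; ¬□p there: 2:T, 4:T, 7:T, 8:T. ✓
2: successors {1, 2, 6, 7, 8}; ¬□p there: 1:T, 2:T, 6:T, 7:T, 8:T. ✓
3: successors {2, 3, 4}; ¬□p there: 2:T, 3:T, 4:T. ✓
4: successors {2}; ¬□p there: 2:T. ✓
5: successors {1, 3, 5, 6, 7, 8}; ¬□p there: 1:T, 3:T, 5:T, 6:T, 7:T, 8:T. ✓
6: successors {1, 2, 5, 6, 7, 8}; ¬□p there: 1:T, 2:T, 5:T, 6:T, 7:T, 8:T. ✓
7: successors {4, 6, 7, 8}; ¬□p there: 4:T, 6:T, 7:T, 8:T. ✓
8: successors {1, 6, 7}; ¬□p there: 1:T, 6:T, 7:T. ✓
— 8 worlds.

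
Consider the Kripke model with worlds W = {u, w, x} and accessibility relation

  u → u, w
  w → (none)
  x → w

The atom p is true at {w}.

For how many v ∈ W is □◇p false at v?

u: successors {u, w}; ◇p there: u:T, w:F. ✗
w: no successors, so □◇p holds vacuously. ✓
x: successors {w}; ◇p there: w:F. ✗
Satisfying worlds: {w}.
So □◇p fails at the other 2 worlds.

2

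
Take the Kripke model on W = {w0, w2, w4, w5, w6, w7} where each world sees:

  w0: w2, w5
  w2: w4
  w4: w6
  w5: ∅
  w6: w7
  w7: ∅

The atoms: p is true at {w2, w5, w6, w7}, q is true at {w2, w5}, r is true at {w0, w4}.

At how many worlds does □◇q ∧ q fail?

w0: □◇q is F, q is F. ✗
w2: □◇q is F, q is T. ✗
w4: □◇q is F, q is F. ✗
w5: □◇q is T, q is T. ✓
w6: □◇q is F, q is F. ✗
w7: □◇q is T, q is F. ✗
Satisfying worlds: {w5}.
So □◇q ∧ q fails at the other 5 worlds.

5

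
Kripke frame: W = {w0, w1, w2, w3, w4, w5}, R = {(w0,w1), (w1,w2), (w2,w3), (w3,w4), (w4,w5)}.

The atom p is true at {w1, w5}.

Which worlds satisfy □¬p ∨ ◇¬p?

w0: □¬p is F, ◇¬p is F. ✗
w1: □¬p is T, ◇¬p is T. ✓
w2: □¬p is T, ◇¬p is T. ✓
w3: □¬p is T, ◇¬p is T. ✓
w4: □¬p is F, ◇¬p is F. ✗
w5: □¬p is T, ◇¬p is F. ✓

{w1, w2, w3, w5}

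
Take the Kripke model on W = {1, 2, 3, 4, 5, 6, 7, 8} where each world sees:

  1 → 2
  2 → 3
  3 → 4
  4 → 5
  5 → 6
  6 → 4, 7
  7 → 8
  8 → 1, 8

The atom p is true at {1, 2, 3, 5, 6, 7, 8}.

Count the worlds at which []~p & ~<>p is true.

1

1: []~p is F, ~<>p is F. ✗
2: []~p is F, ~<>p is F. ✗
3: []~p is T, ~<>p is T. ✓
4: []~p is F, ~<>p is F. ✗
5: []~p is F, ~<>p is F. ✗
6: []~p is F, ~<>p is F. ✗
7: []~p is F, ~<>p is F. ✗
8: []~p is F, ~<>p is F. ✗
Satisfying worlds: {3}.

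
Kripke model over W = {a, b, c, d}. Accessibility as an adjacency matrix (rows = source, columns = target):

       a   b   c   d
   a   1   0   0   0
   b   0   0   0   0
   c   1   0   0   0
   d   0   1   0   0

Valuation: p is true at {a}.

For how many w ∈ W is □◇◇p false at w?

a: successors {a}; ◇◇p there: a:T. ✓
b: no successors, so □◇◇p holds vacuously. ✓
c: successors {a}; ◇◇p there: a:T. ✓
d: successors {b}; ◇◇p there: b:F. ✗
Satisfying worlds: {a, b, c}.
So □◇◇p fails at the other 1 world.

1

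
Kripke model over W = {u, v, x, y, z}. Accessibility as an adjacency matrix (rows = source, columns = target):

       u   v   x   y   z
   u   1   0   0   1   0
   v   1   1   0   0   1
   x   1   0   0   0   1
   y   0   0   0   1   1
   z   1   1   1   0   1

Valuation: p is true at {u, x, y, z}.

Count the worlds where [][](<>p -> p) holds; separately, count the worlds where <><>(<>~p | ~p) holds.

For [][](<>p -> p):
u: successors {u, y}; [](<>p -> p) there: u:T, y:T. ✓
v: successors {u, v, z}; [](<>p -> p) there: u:T, v:F, z:F. ✗
x: successors {u, z}; [](<>p -> p) there: u:T, z:F. ✗
y: successors {y, z}; [](<>p -> p) there: y:T, z:F. ✗
z: successors {u, v, x, z}; [](<>p -> p) there: u:T, v:F, x:T, z:F. ✗
— 1 world.
For <><>(<>~p | ~p):
u: successors {u, y}; <>(<>~p | ~p) there: u:F, y:T. ✓
v: successors {u, v, z}; <>(<>~p | ~p) there: u:F, v:T, z:T. ✓
x: successors {u, z}; <>(<>~p | ~p) there: u:F, z:T. ✓
y: successors {y, z}; <>(<>~p | ~p) there: y:T, z:T. ✓
z: successors {u, v, x, z}; <>(<>~p | ~p) there: u:F, v:T, x:T, z:T. ✓
— 5 worlds.

1 and 5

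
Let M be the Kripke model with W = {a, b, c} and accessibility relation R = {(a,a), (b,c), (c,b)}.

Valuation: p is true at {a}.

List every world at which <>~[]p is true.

{b, c}

a: successors {a}; ~[]p there: a:F. ✗
b: successors {c}; ~[]p there: c:T. ✓
c: successors {b}; ~[]p there: b:T. ✓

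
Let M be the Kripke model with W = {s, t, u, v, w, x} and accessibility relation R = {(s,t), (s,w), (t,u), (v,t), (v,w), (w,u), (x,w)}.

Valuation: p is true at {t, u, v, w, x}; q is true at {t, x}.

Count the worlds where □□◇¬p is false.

3

s: successors {t, w}; □◇¬p there: t:F, w:F. ✗
t: successors {u}; □◇¬p there: u:T. ✓
u: no successors, so □□◇¬p holds vacuously. ✓
v: successors {t, w}; □◇¬p there: t:F, w:F. ✗
w: successors {u}; □◇¬p there: u:T. ✓
x: successors {w}; □◇¬p there: w:F. ✗
Satisfying worlds: {t, u, w}.
So □□◇¬p fails at the other 3 worlds.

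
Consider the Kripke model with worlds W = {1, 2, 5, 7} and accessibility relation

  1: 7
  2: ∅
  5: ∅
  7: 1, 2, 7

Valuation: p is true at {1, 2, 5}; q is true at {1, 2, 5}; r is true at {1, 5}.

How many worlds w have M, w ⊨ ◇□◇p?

1: successors {7}; □◇p there: 7:F. ✗
2: no successors, so ◇□◇p fails. ✗
5: no successors, so ◇□◇p fails. ✗
7: successors {1, 2, 7}; □◇p there: 1:T, 2:T, 7:F. ✓
Satisfying worlds: {7}.

1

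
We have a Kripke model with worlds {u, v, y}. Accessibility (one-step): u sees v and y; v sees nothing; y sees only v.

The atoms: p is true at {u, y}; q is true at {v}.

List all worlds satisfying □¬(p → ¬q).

u: successors {v, y}; ¬(p → ¬q) there: v:F, y:F. ✗
v: no successors, so □¬(p → ¬q) holds vacuously. ✓
y: successors {v}; ¬(p → ¬q) there: v:F. ✗

{v}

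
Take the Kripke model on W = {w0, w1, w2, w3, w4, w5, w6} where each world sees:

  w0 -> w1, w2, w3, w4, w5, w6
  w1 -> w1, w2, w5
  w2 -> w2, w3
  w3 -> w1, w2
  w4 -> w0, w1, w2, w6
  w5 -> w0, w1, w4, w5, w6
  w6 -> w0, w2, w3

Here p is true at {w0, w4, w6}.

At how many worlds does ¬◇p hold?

3

w0: ◇p is T. ✗
w1: ◇p is F. ✓
w2: ◇p is F. ✓
w3: ◇p is F. ✓
w4: ◇p is T. ✗
w5: ◇p is T. ✗
w6: ◇p is T. ✗
Satisfying worlds: {w1, w2, w3}.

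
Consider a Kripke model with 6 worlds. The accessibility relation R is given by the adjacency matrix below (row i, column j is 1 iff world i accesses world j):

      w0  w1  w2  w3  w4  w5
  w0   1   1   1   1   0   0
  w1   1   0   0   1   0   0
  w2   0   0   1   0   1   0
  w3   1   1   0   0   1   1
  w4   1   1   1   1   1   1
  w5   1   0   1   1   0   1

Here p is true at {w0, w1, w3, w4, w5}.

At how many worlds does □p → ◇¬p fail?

2

w0: □p is F, ◇¬p is T. ✓
w1: □p is T, ◇¬p is F. ✗
w2: □p is F, ◇¬p is T. ✓
w3: □p is T, ◇¬p is F. ✗
w4: □p is F, ◇¬p is T. ✓
w5: □p is F, ◇¬p is T. ✓
Satisfying worlds: {w0, w2, w4, w5}.
So □p → ◇¬p fails at the other 2 worlds.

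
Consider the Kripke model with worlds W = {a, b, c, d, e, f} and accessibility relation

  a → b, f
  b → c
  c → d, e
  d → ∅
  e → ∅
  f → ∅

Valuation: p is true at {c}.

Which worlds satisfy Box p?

a: successors {b, f}; p there: b:F, f:F. ✗
b: successors {c}; p there: c:T. ✓
c: successors {d, e}; p there: d:F, e:F. ✗
d: no successors, so Box p holds vacuously. ✓
e: no successors, so Box p holds vacuously. ✓
f: no successors, so Box p holds vacuously. ✓

{b, d, e, f}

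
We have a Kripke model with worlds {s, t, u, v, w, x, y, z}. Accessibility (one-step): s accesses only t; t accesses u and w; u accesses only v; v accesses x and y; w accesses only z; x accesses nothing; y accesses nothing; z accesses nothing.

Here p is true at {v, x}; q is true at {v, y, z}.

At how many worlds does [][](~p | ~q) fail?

1

s: successors {t}; [](~p | ~q) there: t:T. ✓
t: successors {u, w}; [](~p | ~q) there: u:F, w:T. ✗
u: successors {v}; [](~p | ~q) there: v:T. ✓
v: successors {x, y}; [](~p | ~q) there: x:T, y:T. ✓
w: successors {z}; [](~p | ~q) there: z:T. ✓
x: no successors, so [][](~p | ~q) holds vacuously. ✓
y: no successors, so [][](~p | ~q) holds vacuously. ✓
z: no successors, so [][](~p | ~q) holds vacuously. ✓
Satisfying worlds: {s, u, v, w, x, y, z}.
So [][](~p | ~q) fails at the other 1 world.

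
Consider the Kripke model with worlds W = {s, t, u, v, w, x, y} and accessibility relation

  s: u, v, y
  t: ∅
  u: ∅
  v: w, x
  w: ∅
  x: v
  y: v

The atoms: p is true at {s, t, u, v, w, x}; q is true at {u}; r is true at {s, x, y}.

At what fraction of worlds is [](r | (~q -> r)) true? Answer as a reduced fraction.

3/7

s: successors {u, v, y}; r | (~q -> r) there: u:T, v:F, y:T. ✗
t: no successors, so [](r | (~q -> r)) holds vacuously. ✓
u: no successors, so [](r | (~q -> r)) holds vacuously. ✓
v: successors {w, x}; r | (~q -> r) there: w:F, x:T. ✗
w: no successors, so [](r | (~q -> r)) holds vacuously. ✓
x: successors {v}; r | (~q -> r) there: v:F. ✗
y: successors {v}; r | (~q -> r) there: v:F. ✗
That's 3 of 7 worlds, so 3/7.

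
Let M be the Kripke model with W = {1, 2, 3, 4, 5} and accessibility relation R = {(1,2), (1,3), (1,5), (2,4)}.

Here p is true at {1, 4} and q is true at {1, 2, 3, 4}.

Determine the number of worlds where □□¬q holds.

4

1: successors {2, 3, 5}; □¬q there: 2:F, 3:T, 5:T. ✗
2: successors {4}; □¬q there: 4:T. ✓
3: no successors, so □□¬q holds vacuously. ✓
4: no successors, so □□¬q holds vacuously. ✓
5: no successors, so □□¬q holds vacuously. ✓
Satisfying worlds: {2, 3, 4, 5}.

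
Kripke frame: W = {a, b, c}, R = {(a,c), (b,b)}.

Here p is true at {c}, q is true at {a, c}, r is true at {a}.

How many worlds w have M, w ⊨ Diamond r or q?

2

a: Diamond r is F, q is T. ✓
b: Diamond r is F, q is F. ✗
c: Diamond r is F, q is T. ✓
Satisfying worlds: {a, c}.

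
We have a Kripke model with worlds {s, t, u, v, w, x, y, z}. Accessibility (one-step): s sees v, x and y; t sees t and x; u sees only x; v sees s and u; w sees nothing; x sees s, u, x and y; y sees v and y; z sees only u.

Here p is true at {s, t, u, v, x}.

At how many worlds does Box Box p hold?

s: successors {v, x, y}; Box p there: v:T, x:F, y:F. ✗
t: successors {t, x}; Box p there: t:T, x:F. ✗
u: successors {x}; Box p there: x:F. ✗
v: successors {s, u}; Box p there: s:F, u:T. ✗
w: no successors, so Box Box p holds vacuously. ✓
x: successors {s, u, x, y}; Box p there: s:F, u:T, x:F, y:F. ✗
y: successors {v, y}; Box p there: v:T, y:F. ✗
z: successors {u}; Box p there: u:T. ✓
Satisfying worlds: {w, z}.

2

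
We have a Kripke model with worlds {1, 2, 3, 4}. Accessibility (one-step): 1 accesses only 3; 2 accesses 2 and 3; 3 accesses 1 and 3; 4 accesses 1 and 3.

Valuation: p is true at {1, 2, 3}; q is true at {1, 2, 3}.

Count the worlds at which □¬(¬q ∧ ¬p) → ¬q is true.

1

1: □¬(¬q ∧ ¬p) is T, ¬q is F. ✗
2: □¬(¬q ∧ ¬p) is T, ¬q is F. ✗
3: □¬(¬q ∧ ¬p) is T, ¬q is F. ✗
4: □¬(¬q ∧ ¬p) is T, ¬q is T. ✓
Satisfying worlds: {4}.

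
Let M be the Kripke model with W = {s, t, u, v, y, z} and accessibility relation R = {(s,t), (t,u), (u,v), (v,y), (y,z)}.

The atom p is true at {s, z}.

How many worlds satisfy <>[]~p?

4

s: successors {t}; []~p there: t:T. ✓
t: successors {u}; []~p there: u:T. ✓
u: successors {v}; []~p there: v:T. ✓
v: successors {y}; []~p there: y:F. ✗
y: successors {z}; []~p there: z:T. ✓
z: no successors, so <>[]~p fails. ✗
Satisfying worlds: {s, t, u, y}.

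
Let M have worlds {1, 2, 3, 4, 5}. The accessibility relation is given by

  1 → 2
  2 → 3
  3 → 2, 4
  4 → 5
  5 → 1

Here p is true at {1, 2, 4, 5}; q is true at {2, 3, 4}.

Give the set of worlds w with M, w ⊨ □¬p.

{2}

1: successors {2}; ¬p there: 2:F. ✗
2: successors {3}; ¬p there: 3:T. ✓
3: successors {2, 4}; ¬p there: 2:F, 4:F. ✗
4: successors {5}; ¬p there: 5:F. ✗
5: successors {1}; ¬p there: 1:F. ✗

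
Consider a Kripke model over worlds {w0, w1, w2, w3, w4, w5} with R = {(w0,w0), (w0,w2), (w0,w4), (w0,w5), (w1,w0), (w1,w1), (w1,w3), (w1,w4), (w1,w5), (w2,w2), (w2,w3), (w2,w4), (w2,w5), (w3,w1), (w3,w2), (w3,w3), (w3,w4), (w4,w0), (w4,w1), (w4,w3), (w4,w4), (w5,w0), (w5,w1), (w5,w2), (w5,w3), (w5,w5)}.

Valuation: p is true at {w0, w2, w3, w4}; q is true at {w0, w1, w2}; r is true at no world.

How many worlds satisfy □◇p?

w0: successors {w0, w2, w4, w5}; ◇p there: w0:T, w2:T, w4:T, w5:T. ✓
w1: successors {w0, w1, w3, w4, w5}; ◇p there: w0:T, w1:T, w3:T, w4:T, w5:T. ✓
w2: successors {w2, w3, w4, w5}; ◇p there: w2:T, w3:T, w4:T, w5:T. ✓
w3: successors {w1, w2, w3, w4}; ◇p there: w1:T, w2:T, w3:T, w4:T. ✓
w4: successors {w0, w1, w3, w4}; ◇p there: w0:T, w1:T, w3:T, w4:T. ✓
w5: successors {w0, w1, w2, w3, w5}; ◇p there: w0:T, w1:T, w2:T, w3:T, w5:T. ✓
Satisfying worlds: {w0, w1, w2, w3, w4, w5}.

6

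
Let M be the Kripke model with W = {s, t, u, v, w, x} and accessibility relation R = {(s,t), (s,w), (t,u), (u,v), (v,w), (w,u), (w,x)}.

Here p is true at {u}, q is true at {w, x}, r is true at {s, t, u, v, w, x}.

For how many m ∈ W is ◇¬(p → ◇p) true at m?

2

s: successors {t, w}; ¬(p → ◇p) there: t:F, w:F. ✗
t: successors {u}; ¬(p → ◇p) there: u:T. ✓
u: successors {v}; ¬(p → ◇p) there: v:F. ✗
v: successors {w}; ¬(p → ◇p) there: w:F. ✗
w: successors {u, x}; ¬(p → ◇p) there: u:T, x:F. ✓
x: no successors, so ◇¬(p → ◇p) fails. ✗
Satisfying worlds: {t, w}.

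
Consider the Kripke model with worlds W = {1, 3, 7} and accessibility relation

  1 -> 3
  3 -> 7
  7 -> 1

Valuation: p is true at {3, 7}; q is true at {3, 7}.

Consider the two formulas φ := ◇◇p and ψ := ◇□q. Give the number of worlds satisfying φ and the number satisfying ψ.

2 and 2

For ◇◇p:
1: successors {3}; ◇p there: 3:T. ✓
3: successors {7}; ◇p there: 7:F. ✗
7: successors {1}; ◇p there: 1:T. ✓
— 2 worlds.
For ◇□q:
1: successors {3}; □q there: 3:T. ✓
3: successors {7}; □q there: 7:F. ✗
7: successors {1}; □q there: 1:T. ✓
— 2 worlds.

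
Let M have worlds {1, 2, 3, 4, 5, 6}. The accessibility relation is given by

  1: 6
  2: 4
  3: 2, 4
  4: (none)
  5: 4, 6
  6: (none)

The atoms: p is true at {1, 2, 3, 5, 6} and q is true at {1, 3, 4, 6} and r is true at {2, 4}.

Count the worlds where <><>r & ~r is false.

5

1: <><>r is F, ~r is T. ✗
2: <><>r is F, ~r is F. ✗
3: <><>r is T, ~r is T. ✓
4: <><>r is F, ~r is F. ✗
5: <><>r is F, ~r is T. ✗
6: <><>r is F, ~r is T. ✗
Satisfying worlds: {3}.
So <><>r & ~r fails at the other 5 worlds.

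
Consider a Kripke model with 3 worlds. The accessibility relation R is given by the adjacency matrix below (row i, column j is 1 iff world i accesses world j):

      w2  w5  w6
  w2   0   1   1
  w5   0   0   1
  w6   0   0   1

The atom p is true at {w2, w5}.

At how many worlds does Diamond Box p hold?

w2: successors {w5, w6}; Box p there: w5:F, w6:F. ✗
w5: successors {w6}; Box p there: w6:F. ✗
w6: successors {w6}; Box p there: w6:F. ✗
Satisfying worlds: ∅.

0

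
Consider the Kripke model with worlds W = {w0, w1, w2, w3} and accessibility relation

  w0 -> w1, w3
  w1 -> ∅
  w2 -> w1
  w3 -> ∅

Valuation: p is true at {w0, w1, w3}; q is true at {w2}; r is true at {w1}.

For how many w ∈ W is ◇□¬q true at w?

2

w0: successors {w1, w3}; □¬q there: w1:T, w3:T. ✓
w1: no successors, so ◇□¬q fails. ✗
w2: successors {w1}; □¬q there: w1:T. ✓
w3: no successors, so ◇□¬q fails. ✗
Satisfying worlds: {w0, w2}.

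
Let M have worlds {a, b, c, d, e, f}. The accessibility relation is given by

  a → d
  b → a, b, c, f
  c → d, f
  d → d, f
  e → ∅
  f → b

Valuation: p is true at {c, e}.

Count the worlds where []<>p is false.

a: successors {d}; <>p there: d:F. ✗
b: successors {a, b, c, f}; <>p there: a:F, b:T, c:F, f:F. ✗
c: successors {d, f}; <>p there: d:F, f:F. ✗
d: successors {d, f}; <>p there: d:F, f:F. ✗
e: no successors, so []<>p holds vacuously. ✓
f: successors {b}; <>p there: b:T. ✓
Satisfying worlds: {e, f}.
So []<>p fails at the other 4 worlds.

4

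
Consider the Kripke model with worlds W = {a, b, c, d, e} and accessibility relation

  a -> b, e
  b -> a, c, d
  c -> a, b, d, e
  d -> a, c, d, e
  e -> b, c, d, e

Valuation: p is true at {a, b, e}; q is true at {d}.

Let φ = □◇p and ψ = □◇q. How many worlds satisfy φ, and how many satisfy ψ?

For □◇p:
a: successors {b, e}; ◇p there: b:T, e:T. ✓
b: successors {a, c, d}; ◇p there: a:T, c:T, d:T. ✓
c: successors {a, b, d, e}; ◇p there: a:T, b:T, d:T, e:T. ✓
d: successors {a, c, d, e}; ◇p there: a:T, c:T, d:T, e:T. ✓
e: successors {b, c, d, e}; ◇p there: b:T, c:T, d:T, e:T. ✓
— 5 worlds.
For □◇q:
a: successors {b, e}; ◇q there: b:T, e:T. ✓
b: successors {a, c, d}; ◇q there: a:F, c:T, d:T. ✗
c: successors {a, b, d, e}; ◇q there: a:F, b:T, d:T, e:T. ✗
d: successors {a, c, d, e}; ◇q there: a:F, c:T, d:T, e:T. ✗
e: successors {b, c, d, e}; ◇q there: b:T, c:T, d:T, e:T. ✓
— 2 worlds.

5 and 2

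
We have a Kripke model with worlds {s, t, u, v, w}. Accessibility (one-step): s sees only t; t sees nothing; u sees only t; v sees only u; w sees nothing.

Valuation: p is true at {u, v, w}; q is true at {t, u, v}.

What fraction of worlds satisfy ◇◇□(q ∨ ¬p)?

1/5

s: successors {t}; ◇□(q ∨ ¬p) there: t:F. ✗
t: no successors, so ◇◇□(q ∨ ¬p) fails. ✗
u: successors {t}; ◇□(q ∨ ¬p) there: t:F. ✗
v: successors {u}; ◇□(q ∨ ¬p) there: u:T. ✓
w: no successors, so ◇◇□(q ∨ ¬p) fails. ✗
That's 1 of 5 worlds, so 1/5.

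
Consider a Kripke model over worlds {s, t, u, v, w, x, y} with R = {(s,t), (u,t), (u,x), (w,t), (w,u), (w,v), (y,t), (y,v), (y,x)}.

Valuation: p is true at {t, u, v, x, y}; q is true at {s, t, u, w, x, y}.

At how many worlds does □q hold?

5

s: successors {t}; q there: t:T. ✓
t: no successors, so □q holds vacuously. ✓
u: successors {t, x}; q there: t:T, x:T. ✓
v: no successors, so □q holds vacuously. ✓
w: successors {t, u, v}; q there: t:T, u:T, v:F. ✗
x: no successors, so □q holds vacuously. ✓
y: successors {t, v, x}; q there: t:T, v:F, x:T. ✗
Satisfying worlds: {s, t, u, v, x}.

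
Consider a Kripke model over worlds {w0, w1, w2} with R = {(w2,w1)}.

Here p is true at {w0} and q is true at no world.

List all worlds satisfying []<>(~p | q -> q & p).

{w0, w1}

w0: no successors, so []<>(~p | q -> q & p) holds vacuously. ✓
w1: no successors, so []<>(~p | q -> q & p) holds vacuously. ✓
w2: successors {w1}; <>(~p | q -> q & p) there: w1:F. ✗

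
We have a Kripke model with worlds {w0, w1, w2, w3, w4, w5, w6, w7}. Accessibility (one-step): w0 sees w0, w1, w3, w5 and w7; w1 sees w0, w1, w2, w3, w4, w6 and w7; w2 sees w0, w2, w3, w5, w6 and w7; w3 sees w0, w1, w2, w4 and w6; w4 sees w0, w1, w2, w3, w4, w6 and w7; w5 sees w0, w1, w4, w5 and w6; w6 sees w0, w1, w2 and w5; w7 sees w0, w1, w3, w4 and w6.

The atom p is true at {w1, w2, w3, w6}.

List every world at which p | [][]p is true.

w0: p is F, [][]p is F. ✗
w1: p is T, [][]p is F. ✓
w2: p is T, [][]p is F. ✓
w3: p is T, [][]p is F. ✓
w4: p is F, [][]p is F. ✗
w5: p is F, [][]p is F. ✗
w6: p is T, [][]p is F. ✓
w7: p is F, [][]p is F. ✗

{w1, w2, w3, w6}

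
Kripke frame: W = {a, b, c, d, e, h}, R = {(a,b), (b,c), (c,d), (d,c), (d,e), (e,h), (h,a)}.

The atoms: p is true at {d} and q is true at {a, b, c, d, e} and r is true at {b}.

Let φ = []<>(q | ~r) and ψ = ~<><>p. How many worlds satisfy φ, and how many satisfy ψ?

For []<>(q | ~r):
a: successors {b}; <>(q | ~r) there: b:T. ✓
b: successors {c}; <>(q | ~r) there: c:T. ✓
c: successors {d}; <>(q | ~r) there: d:T. ✓
d: successors {c, e}; <>(q | ~r) there: c:T, e:T. ✓
e: successors {h}; <>(q | ~r) there: h:T. ✓
h: successors {a}; <>(q | ~r) there: a:T. ✓
— 6 worlds.
For ~<><>p:
a: <><>p is F. ✓
b: <><>p is T. ✗
c: <><>p is F. ✓
d: <><>p is T. ✗
e: <><>p is F. ✓
h: <><>p is F. ✓
— 4 worlds.

6 and 4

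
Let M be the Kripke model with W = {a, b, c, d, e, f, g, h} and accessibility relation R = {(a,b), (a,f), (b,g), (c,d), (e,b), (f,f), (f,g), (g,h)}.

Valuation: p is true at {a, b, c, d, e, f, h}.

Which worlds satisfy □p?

a: successors {b, f}; p there: b:T, f:T. ✓
b: successors {g}; p there: g:F. ✗
c: successors {d}; p there: d:T. ✓
d: no successors, so □p holds vacuously. ✓
e: successors {b}; p there: b:T. ✓
f: successors {f, g}; p there: f:T, g:F. ✗
g: successors {h}; p there: h:T. ✓
h: no successors, so □p holds vacuously. ✓

{a, c, d, e, g, h}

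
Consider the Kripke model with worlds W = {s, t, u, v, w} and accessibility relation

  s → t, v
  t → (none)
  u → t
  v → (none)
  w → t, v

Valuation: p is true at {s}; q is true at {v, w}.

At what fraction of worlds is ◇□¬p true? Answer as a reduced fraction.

3/5

s: successors {t, v}; □¬p there: t:T, v:T. ✓
t: no successors, so ◇□¬p fails. ✗
u: successors {t}; □¬p there: t:T. ✓
v: no successors, so ◇□¬p fails. ✗
w: successors {t, v}; □¬p there: t:T, v:T. ✓
That's 3 of 5 worlds, so 3/5.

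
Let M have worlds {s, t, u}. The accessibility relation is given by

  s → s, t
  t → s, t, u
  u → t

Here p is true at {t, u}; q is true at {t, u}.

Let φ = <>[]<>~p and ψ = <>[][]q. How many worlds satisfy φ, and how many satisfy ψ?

For <>[]<>~p:
s: successors {s, t}; []<>~p there: s:T, t:F. ✓
t: successors {s, t, u}; []<>~p there: s:T, t:F, u:T. ✓
u: successors {t}; []<>~p there: t:F. ✗
— 2 worlds.
For <>[][]q:
s: successors {s, t}; [][]q there: s:F, t:F. ✗
t: successors {s, t, u}; [][]q there: s:F, t:F, u:F. ✗
u: successors {t}; [][]q there: t:F. ✗
— 0 worlds.

2 and 0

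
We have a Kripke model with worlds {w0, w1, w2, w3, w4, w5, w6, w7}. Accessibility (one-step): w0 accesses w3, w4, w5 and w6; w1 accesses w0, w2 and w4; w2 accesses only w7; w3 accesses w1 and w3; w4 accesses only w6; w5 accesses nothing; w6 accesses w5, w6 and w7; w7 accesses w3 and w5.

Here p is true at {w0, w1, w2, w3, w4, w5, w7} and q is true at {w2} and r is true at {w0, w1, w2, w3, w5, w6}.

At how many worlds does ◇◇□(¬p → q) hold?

7

w0: successors {w3, w4, w5, w6}; ◇□(¬p → q) there: w3:T, w4:F, w5:F, w6:T. ✓
w1: successors {w0, w2, w4}; ◇□(¬p → q) there: w0:T, w2:T, w4:F. ✓
w2: successors {w7}; ◇□(¬p → q) there: w7:T. ✓
w3: successors {w1, w3}; ◇□(¬p → q) there: w1:T, w3:T. ✓
w4: successors {w6}; ◇□(¬p → q) there: w6:T. ✓
w5: no successors, so ◇◇□(¬p → q) fails. ✗
w6: successors {w5, w6, w7}; ◇□(¬p → q) there: w5:F, w6:T, w7:T. ✓
w7: successors {w3, w5}; ◇□(¬p → q) there: w3:T, w5:F. ✓
Satisfying worlds: {w0, w1, w2, w3, w4, w6, w7}.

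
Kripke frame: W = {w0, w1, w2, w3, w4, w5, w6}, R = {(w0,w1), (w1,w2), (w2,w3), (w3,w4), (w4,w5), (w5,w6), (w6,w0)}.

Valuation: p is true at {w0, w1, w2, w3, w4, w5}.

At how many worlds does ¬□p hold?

1

w0: □p is T. ✗
w1: □p is T. ✗
w2: □p is T. ✗
w3: □p is T. ✗
w4: □p is T. ✗
w5: □p is F. ✓
w6: □p is T. ✗
Satisfying worlds: {w5}.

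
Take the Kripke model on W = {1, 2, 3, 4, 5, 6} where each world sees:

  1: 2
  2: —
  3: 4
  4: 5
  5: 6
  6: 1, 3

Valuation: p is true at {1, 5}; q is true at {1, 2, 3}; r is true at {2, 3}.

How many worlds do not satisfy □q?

1: successors {2}; q there: 2:T. ✓
2: no successors, so □q holds vacuously. ✓
3: successors {4}; q there: 4:F. ✗
4: successors {5}; q there: 5:F. ✗
5: successors {6}; q there: 6:F. ✗
6: successors {1, 3}; q there: 1:T, 3:T. ✓
Satisfying worlds: {1, 2, 6}.
So □q fails at the other 3 worlds.

3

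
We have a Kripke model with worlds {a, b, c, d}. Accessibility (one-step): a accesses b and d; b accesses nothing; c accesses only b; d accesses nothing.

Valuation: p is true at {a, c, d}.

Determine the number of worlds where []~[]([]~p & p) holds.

a: successors {b, d}; ~[]([]~p & p) there: b:F, d:F. ✗
b: no successors, so []~[]([]~p & p) holds vacuously. ✓
c: successors {b}; ~[]([]~p & p) there: b:F. ✗
d: no successors, so []~[]([]~p & p) holds vacuously. ✓
Satisfying worlds: {b, d}.

2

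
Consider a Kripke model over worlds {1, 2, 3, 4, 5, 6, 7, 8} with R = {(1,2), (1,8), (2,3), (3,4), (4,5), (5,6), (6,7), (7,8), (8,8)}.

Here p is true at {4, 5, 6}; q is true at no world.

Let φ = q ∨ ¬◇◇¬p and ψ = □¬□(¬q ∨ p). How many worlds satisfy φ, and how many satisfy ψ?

3 and 0

For q ∨ ¬◇◇¬p:
1: q is F, ¬◇◇¬p is F. ✗
2: q is F, ¬◇◇¬p is T. ✓
3: q is F, ¬◇◇¬p is T. ✓
4: q is F, ¬◇◇¬p is T. ✓
5: q is F, ¬◇◇¬p is F. ✗
6: q is F, ¬◇◇¬p is F. ✗
7: q is F, ¬◇◇¬p is F. ✗
8: q is F, ¬◇◇¬p is F. ✗
— 3 worlds.
For □¬□(¬q ∨ p):
1: successors {2, 8}; ¬□(¬q ∨ p) there: 2:F, 8:F. ✗
2: successors {3}; ¬□(¬q ∨ p) there: 3:F. ✗
3: successors {4}; ¬□(¬q ∨ p) there: 4:F. ✗
4: successors {5}; ¬□(¬q ∨ p) there: 5:F. ✗
5: successors {6}; ¬□(¬q ∨ p) there: 6:F. ✗
6: successors {7}; ¬□(¬q ∨ p) there: 7:F. ✗
7: successors {8}; ¬□(¬q ∨ p) there: 8:F. ✗
8: successors {8}; ¬□(¬q ∨ p) there: 8:F. ✗
— 0 worlds.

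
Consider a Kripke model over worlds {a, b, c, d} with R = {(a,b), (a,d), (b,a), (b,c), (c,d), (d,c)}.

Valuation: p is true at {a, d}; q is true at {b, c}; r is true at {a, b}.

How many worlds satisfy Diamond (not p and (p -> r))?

a: successors {b, d}; not p and (p -> r) there: b:T, d:F. ✓
b: successors {a, c}; not p and (p -> r) there: a:F, c:T. ✓
c: successors {d}; not p and (p -> r) there: d:F. ✗
d: successors {c}; not p and (p -> r) there: c:T. ✓
Satisfying worlds: {a, b, d}.

3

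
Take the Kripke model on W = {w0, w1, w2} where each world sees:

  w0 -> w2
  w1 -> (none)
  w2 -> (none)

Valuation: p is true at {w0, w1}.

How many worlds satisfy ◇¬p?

w0: successors {w2}; ¬p there: w2:T. ✓
w1: no successors, so ◇¬p fails. ✗
w2: no successors, so ◇¬p fails. ✗
Satisfying worlds: {w0}.

1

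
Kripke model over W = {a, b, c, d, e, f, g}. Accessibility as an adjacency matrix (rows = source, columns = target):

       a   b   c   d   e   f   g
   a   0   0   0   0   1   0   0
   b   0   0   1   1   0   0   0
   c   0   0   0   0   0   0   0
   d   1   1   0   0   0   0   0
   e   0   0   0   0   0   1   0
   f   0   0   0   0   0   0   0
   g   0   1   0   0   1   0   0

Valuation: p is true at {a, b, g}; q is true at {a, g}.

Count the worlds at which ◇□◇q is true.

a: successors {e}; □◇q there: e:F. ✗
b: successors {c, d}; □◇q there: c:T, d:F. ✓
c: no successors, so ◇□◇q fails. ✗
d: successors {a, b}; □◇q there: a:F, b:F. ✗
e: successors {f}; □◇q there: f:T. ✓
f: no successors, so ◇□◇q fails. ✗
g: successors {b, e}; □◇q there: b:F, e:F. ✗
Satisfying worlds: {b, e}.

2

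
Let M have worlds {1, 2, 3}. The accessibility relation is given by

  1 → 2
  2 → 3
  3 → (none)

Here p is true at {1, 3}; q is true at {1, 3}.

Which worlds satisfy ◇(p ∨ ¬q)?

{1, 2}

1: successors {2}; p ∨ ¬q there: 2:T. ✓
2: successors {3}; p ∨ ¬q there: 3:T. ✓
3: no successors, so ◇(p ∨ ¬q) fails. ✗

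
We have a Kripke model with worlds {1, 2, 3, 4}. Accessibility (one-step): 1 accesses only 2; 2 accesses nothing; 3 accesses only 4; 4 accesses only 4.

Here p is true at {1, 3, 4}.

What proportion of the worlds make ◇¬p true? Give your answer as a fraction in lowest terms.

1: successors {2}; ¬p there: 2:T. ✓
2: no successors, so ◇¬p fails. ✗
3: successors {4}; ¬p there: 4:F. ✗
4: successors {4}; ¬p there: 4:F. ✗
That's 1 of 4 worlds, so 1/4.

1/4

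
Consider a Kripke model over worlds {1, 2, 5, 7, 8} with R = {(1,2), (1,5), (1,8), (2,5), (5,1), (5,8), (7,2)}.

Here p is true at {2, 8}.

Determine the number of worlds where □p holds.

1: successors {2, 5, 8}; p there: 2:T, 5:F, 8:T. ✗
2: successors {5}; p there: 5:F. ✗
5: successors {1, 8}; p there: 1:F, 8:T. ✗
7: successors {2}; p there: 2:T. ✓
8: no successors, so □p holds vacuously. ✓
Satisfying worlds: {7, 8}.

2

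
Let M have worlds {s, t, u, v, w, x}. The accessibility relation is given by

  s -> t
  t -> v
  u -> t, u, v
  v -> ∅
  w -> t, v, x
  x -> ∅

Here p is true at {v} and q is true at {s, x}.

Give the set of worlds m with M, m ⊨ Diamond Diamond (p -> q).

s: successors {t}; Diamond (p -> q) there: t:F. ✗
t: successors {v}; Diamond (p -> q) there: v:F. ✗
u: successors {t, u, v}; Diamond (p -> q) there: t:F, u:T, v:F. ✓
v: no successors, so Diamond Diamond (p -> q) fails. ✗
w: successors {t, v, x}; Diamond (p -> q) there: t:F, v:F, x:F. ✗
x: no successors, so Diamond Diamond (p -> q) fails. ✗

{u}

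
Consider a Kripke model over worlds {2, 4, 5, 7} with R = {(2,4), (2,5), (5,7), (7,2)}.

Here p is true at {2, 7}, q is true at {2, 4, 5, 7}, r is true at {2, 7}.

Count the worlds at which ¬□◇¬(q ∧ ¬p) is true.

2

2: □◇¬(q ∧ ¬p) is F. ✓
4: □◇¬(q ∧ ¬p) is T. ✗
5: □◇¬(q ∧ ¬p) is T. ✗
7: □◇¬(q ∧ ¬p) is F. ✓
Satisfying worlds: {2, 7}.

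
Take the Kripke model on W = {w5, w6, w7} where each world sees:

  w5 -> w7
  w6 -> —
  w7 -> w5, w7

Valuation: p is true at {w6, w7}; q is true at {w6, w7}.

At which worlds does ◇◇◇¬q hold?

{w5, w7}

w5: successors {w7}; ◇◇¬q there: w7:T. ✓
w6: no successors, so ◇◇◇¬q fails. ✗
w7: successors {w5, w7}; ◇◇¬q there: w5:T, w7:T. ✓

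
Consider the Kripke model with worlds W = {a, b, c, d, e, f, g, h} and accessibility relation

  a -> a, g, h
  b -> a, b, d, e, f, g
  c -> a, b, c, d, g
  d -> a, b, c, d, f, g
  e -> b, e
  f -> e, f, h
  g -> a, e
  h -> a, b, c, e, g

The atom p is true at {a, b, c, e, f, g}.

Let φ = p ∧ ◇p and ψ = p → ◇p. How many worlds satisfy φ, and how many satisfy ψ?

6 and 8

For p ∧ ◇p:
a: p is T, ◇p is T. ✓
b: p is T, ◇p is T. ✓
c: p is T, ◇p is T. ✓
d: p is F, ◇p is T. ✗
e: p is T, ◇p is T. ✓
f: p is T, ◇p is T. ✓
g: p is T, ◇p is T. ✓
h: p is F, ◇p is T. ✗
— 6 worlds.
For p → ◇p:
a: p is T, ◇p is T. ✓
b: p is T, ◇p is T. ✓
c: p is T, ◇p is T. ✓
d: p is F, ◇p is T. ✓
e: p is T, ◇p is T. ✓
f: p is T, ◇p is T. ✓
g: p is T, ◇p is T. ✓
h: p is F, ◇p is T. ✓
— 8 worlds.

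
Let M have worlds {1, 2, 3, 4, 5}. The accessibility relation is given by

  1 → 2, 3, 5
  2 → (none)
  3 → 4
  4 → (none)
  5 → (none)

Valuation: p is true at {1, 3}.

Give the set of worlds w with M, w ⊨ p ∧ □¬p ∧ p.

1: p ∧ □¬p is F, p is T. ✗
2: p ∧ □¬p is F, p is F. ✗
3: p ∧ □¬p is T, p is T. ✓
4: p ∧ □¬p is F, p is F. ✗
5: p ∧ □¬p is F, p is F. ✗

{3}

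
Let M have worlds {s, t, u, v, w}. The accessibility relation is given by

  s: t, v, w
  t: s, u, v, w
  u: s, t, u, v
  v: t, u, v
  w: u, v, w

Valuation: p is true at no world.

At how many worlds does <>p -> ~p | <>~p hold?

5

s: <>p is F, ~p | <>~p is T. ✓
t: <>p is F, ~p | <>~p is T. ✓
u: <>p is F, ~p | <>~p is T. ✓
v: <>p is F, ~p | <>~p is T. ✓
w: <>p is F, ~p | <>~p is T. ✓
Satisfying worlds: {s, t, u, v, w}.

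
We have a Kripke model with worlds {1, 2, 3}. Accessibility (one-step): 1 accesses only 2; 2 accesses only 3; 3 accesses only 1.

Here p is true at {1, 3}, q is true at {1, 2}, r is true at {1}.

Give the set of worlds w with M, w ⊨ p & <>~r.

1: p is T, <>~r is T. ✓
2: p is F, <>~r is T. ✗
3: p is T, <>~r is F. ✗

{1}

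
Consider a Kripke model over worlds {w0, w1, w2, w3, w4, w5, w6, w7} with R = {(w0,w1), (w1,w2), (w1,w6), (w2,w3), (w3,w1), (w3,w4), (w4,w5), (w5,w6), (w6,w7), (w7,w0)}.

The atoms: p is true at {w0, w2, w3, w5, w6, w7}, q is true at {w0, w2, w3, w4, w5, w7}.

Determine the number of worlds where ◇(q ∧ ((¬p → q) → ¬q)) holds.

w0: successors {w1}; q ∧ ((¬p → q) → ¬q) there: w1:F. ✗
w1: successors {w2, w6}; q ∧ ((¬p → q) → ¬q) there: w2:F, w6:F. ✗
w2: successors {w3}; q ∧ ((¬p → q) → ¬q) there: w3:F. ✗
w3: successors {w1, w4}; q ∧ ((¬p → q) → ¬q) there: w1:F, w4:F. ✗
w4: successors {w5}; q ∧ ((¬p → q) → ¬q) there: w5:F. ✗
w5: successors {w6}; q ∧ ((¬p → q) → ¬q) there: w6:F. ✗
w6: successors {w7}; q ∧ ((¬p → q) → ¬q) there: w7:F. ✗
w7: successors {w0}; q ∧ ((¬p → q) → ¬q) there: w0:F. ✗
Satisfying worlds: ∅.

0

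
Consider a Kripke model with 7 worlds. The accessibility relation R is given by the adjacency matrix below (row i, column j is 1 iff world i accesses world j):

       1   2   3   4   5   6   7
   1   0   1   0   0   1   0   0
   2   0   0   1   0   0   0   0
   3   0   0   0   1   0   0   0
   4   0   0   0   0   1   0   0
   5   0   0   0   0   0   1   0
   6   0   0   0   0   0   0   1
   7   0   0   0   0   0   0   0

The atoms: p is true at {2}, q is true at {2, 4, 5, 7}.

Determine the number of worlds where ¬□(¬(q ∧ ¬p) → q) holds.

2

1: □(¬(q ∧ ¬p) → q) is T. ✗
2: □(¬(q ∧ ¬p) → q) is F. ✓
3: □(¬(q ∧ ¬p) → q) is T. ✗
4: □(¬(q ∧ ¬p) → q) is T. ✗
5: □(¬(q ∧ ¬p) → q) is F. ✓
6: □(¬(q ∧ ¬p) → q) is T. ✗
7: □(¬(q ∧ ¬p) → q) is T. ✗
Satisfying worlds: {2, 5}.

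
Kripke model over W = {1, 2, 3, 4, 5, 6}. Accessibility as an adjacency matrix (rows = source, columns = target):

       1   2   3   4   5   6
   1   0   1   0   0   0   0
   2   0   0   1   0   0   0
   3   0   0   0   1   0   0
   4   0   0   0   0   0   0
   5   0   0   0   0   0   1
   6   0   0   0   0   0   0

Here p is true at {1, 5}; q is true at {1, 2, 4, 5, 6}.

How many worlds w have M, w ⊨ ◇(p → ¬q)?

1: successors {2}; p → ¬q there: 2:T. ✓
2: successors {3}; p → ¬q there: 3:T. ✓
3: successors {4}; p → ¬q there: 4:T. ✓
4: no successors, so ◇(p → ¬q) fails. ✗
5: successors {6}; p → ¬q there: 6:T. ✓
6: no successors, so ◇(p → ¬q) fails. ✗
Satisfying worlds: {1, 2, 3, 5}.

4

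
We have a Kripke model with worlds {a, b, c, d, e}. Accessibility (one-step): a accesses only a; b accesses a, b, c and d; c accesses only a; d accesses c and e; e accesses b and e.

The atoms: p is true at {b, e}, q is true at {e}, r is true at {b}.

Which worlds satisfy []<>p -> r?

a: []<>p is F, r is F. ✓
b: []<>p is F, r is T. ✓
c: []<>p is F, r is F. ✓
d: []<>p is F, r is F. ✓
e: []<>p is T, r is F. ✗

{a, b, c, d}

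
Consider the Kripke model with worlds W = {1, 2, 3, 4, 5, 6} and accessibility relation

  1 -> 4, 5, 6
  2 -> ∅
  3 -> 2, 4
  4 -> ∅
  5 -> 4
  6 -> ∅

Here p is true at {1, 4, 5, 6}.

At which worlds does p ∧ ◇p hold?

1: p is T, ◇p is T. ✓
2: p is F, ◇p is F. ✗
3: p is F, ◇p is T. ✗
4: p is T, ◇p is F. ✗
5: p is T, ◇p is T. ✓
6: p is T, ◇p is F. ✗

{1, 5}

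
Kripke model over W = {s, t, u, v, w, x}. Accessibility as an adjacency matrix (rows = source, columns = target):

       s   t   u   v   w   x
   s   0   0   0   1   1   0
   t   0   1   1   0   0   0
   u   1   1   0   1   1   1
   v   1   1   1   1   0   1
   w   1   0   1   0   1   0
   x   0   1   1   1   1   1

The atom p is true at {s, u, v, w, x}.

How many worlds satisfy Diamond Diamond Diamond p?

s: successors {v, w}; Diamond Diamond p there: v:T, w:T. ✓
t: successors {t, u}; Diamond Diamond p there: t:T, u:T. ✓
u: successors {s, t, v, w, x}; Diamond Diamond p there: s:T, t:T, v:T, w:T, x:T. ✓
v: successors {s, t, u, v, x}; Diamond Diamond p there: s:T, t:T, u:T, v:T, x:T. ✓
w: successors {s, u, w}; Diamond Diamond p there: s:T, u:T, w:T. ✓
x: successors {t, u, v, w, x}; Diamond Diamond p there: t:T, u:T, v:T, w:T, x:T. ✓
Satisfying worlds: {s, t, u, v, w, x}.

6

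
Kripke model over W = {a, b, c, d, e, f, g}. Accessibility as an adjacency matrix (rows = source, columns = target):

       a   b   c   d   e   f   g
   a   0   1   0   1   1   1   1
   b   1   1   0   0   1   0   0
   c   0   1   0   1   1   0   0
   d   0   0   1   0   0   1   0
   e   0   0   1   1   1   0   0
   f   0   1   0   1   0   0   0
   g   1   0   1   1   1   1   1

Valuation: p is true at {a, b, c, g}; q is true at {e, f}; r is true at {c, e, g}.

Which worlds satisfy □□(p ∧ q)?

a: successors {b, d, e, f, g}; □(p ∧ q) there: b:F, d:F, e:F, f:F, g:F. ✗
b: successors {a, b, e}; □(p ∧ q) there: a:F, b:F, e:F. ✗
c: successors {b, d, e}; □(p ∧ q) there: b:F, d:F, e:F. ✗
d: successors {c, f}; □(p ∧ q) there: c:F, f:F. ✗
e: successors {c, d, e}; □(p ∧ q) there: c:F, d:F, e:F. ✗
f: successors {b, d}; □(p ∧ q) there: b:F, d:F. ✗
g: successors {a, c, d, e, f, g}; □(p ∧ q) there: a:F, c:F, d:F, e:F, f:F, g:F. ✗

∅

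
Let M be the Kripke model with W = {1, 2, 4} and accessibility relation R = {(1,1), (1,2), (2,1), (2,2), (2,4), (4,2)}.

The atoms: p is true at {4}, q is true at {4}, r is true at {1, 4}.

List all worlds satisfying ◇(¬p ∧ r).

1: successors {1, 2}; ¬p ∧ r there: 1:T, 2:F. ✓
2: successors {1, 2, 4}; ¬p ∧ r there: 1:T, 2:F, 4:F. ✓
4: successors {2}; ¬p ∧ r there: 2:F. ✗

{1, 2}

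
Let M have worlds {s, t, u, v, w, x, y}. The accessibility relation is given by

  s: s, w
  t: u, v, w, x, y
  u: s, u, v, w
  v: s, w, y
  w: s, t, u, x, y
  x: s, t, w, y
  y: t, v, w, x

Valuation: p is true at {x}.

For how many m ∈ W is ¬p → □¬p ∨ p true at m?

4

s: ¬p is T, □¬p ∨ p is T. ✓
t: ¬p is T, □¬p ∨ p is F. ✗
u: ¬p is T, □¬p ∨ p is T. ✓
v: ¬p is T, □¬p ∨ p is T. ✓
w: ¬p is T, □¬p ∨ p is F. ✗
x: ¬p is F, □¬p ∨ p is T. ✓
y: ¬p is T, □¬p ∨ p is F. ✗
Satisfying worlds: {s, u, v, x}.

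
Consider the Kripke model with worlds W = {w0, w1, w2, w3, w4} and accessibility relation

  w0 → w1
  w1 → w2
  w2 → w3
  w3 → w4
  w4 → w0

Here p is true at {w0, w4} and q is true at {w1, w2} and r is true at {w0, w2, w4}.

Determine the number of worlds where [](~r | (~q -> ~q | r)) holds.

w0: successors {w1}; ~r | (~q -> ~q | r) there: w1:T. ✓
w1: successors {w2}; ~r | (~q -> ~q | r) there: w2:T. ✓
w2: successors {w3}; ~r | (~q -> ~q | r) there: w3:T. ✓
w3: successors {w4}; ~r | (~q -> ~q | r) there: w4:T. ✓
w4: successors {w0}; ~r | (~q -> ~q | r) there: w0:T. ✓
Satisfying worlds: {w0, w1, w2, w3, w4}.

5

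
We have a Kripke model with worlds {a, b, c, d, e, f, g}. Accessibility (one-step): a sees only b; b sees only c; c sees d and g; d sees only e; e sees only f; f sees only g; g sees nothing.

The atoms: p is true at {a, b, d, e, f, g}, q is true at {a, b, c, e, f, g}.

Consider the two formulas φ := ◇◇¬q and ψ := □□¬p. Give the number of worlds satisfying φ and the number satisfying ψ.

1 and 3

For ◇◇¬q:
a: successors {b}; ◇¬q there: b:F. ✗
b: successors {c}; ◇¬q there: c:T. ✓
c: successors {d, g}; ◇¬q there: d:F, g:F. ✗
d: successors {e}; ◇¬q there: e:F. ✗
e: successors {f}; ◇¬q there: f:F. ✗
f: successors {g}; ◇¬q there: g:F. ✗
g: no successors, so ◇◇¬q fails. ✗
— 1 world.
For □□¬p:
a: successors {b}; □¬p there: b:T. ✓
b: successors {c}; □¬p there: c:F. ✗
c: successors {d, g}; □¬p there: d:F, g:T. ✗
d: successors {e}; □¬p there: e:F. ✗
e: successors {f}; □¬p there: f:F. ✗
f: successors {g}; □¬p there: g:T. ✓
g: no successors, so □□¬p holds vacuously. ✓
— 3 worlds.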